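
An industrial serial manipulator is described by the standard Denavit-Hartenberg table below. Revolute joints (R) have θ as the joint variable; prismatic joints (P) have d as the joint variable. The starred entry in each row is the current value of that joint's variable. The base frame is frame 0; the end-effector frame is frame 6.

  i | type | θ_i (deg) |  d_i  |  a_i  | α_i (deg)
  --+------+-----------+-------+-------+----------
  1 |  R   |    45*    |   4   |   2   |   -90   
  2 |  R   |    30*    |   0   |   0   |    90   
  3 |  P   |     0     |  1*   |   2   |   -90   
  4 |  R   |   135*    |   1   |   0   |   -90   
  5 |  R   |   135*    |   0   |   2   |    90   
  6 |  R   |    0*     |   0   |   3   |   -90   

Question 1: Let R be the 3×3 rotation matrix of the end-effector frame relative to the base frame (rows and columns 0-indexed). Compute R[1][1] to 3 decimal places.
End-effector y-axis (col 1 of R) = (-0.0170,0.9830,0.1830)
R[1][1] = 0.9830

0.983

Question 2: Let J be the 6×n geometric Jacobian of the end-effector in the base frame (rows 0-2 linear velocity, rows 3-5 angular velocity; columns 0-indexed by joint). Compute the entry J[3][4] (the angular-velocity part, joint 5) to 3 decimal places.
-0.183

axis z_4 = (-0.1830,-0.1830,0.9659); lever o_n−o_4 = (4.9148,-0.0852,0.9151)
cross product → J_v[:, 4] = (-0.0852,4.9148,0.9151)
J_ω[:, 4] = z_4
entry J[3][4] = -0.1830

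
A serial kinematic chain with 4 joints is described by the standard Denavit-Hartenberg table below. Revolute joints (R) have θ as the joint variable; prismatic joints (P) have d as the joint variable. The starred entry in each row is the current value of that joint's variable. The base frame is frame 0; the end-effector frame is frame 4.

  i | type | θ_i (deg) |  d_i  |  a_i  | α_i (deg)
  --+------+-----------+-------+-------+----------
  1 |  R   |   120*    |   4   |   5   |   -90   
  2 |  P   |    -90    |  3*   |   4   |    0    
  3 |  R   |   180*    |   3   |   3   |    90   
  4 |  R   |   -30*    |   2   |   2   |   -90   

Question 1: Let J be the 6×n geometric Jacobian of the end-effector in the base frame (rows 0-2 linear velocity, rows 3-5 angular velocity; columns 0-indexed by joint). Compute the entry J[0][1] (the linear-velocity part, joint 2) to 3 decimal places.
prismatic axis z_1 = (-0.8660,-0.5000,0.0000)
J_v[:, 1] = z_1; J_ω[:, 1] = (0,0,0)
entry J[0][1] = -0.8660

-0.866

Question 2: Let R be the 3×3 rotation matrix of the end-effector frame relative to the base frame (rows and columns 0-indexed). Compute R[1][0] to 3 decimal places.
End-effector x-axis (col 0 of R) = (0.4330,0.2500,-0.8660)
R[1][0] = 0.2500

0.250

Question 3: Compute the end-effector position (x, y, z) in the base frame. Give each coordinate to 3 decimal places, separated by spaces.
after link 1: o_1 = (-2.5000, 4.3301, 4.0000)
after link 2: o_2 = (-5.0981, 2.8301, 8.0000)
after link 3: o_3 = (-7.6962, 1.3301, 5.0000)
after link 4: o_4 = (-7.8301, 3.5622, 3.2679)

-7.830 3.562 3.268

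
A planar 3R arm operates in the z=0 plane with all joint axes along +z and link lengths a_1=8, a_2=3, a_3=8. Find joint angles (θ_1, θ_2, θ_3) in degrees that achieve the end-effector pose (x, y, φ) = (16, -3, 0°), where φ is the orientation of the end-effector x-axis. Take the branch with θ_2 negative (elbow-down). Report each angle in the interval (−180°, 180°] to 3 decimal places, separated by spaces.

wrist centre = target − a_3·(cos φ, sin φ) = (8.0000, -3.0000)
cos θ_2 = (73.0000−8²−3²)/(2·8·3) = 0.0000; θ_2 = -90.0000° (elbow-down)
β = atan2(-3.0000,8.0000) = -20.5560°; ψ = atan2(-3.0000,8.0000) = -20.5560°
θ_1 = β − ψ = 0.0000°
θ_3 = φ − θ_1 − θ_2 = 90.0000° (wrapped to (-180°,180°])

0.000 -90.000 90.000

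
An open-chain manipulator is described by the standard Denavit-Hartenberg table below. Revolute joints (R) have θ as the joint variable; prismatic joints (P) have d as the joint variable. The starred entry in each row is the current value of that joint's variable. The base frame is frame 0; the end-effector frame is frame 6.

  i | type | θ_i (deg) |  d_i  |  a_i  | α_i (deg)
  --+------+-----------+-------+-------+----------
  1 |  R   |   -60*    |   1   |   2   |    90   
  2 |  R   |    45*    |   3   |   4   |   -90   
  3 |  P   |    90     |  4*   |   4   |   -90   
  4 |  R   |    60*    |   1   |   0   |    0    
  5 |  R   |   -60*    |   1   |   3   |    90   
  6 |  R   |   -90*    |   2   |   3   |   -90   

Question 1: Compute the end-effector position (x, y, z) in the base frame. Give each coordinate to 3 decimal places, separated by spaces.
after link 1: o_1 = (1.0000, -1.7321, 1.0000)
after link 2: o_2 = (-0.1839, -5.6815, 3.8284)
after link 3: o_3 = (1.8660, -1.2321, 6.6569)
after link 4: o_4 = (1.5125, -0.6197, 5.9497)
after link 5: o_5 = (3.7570, 1.4927, 5.2426)
after link 6: o_6 = (4.1105, 0.8803, 8.7782)

4.111 0.880 8.778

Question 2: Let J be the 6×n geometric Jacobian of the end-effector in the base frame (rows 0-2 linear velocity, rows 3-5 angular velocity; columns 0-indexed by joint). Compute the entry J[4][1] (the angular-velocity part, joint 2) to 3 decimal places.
-0.500

axis z_1 = (-0.8660,-0.5000,0.0000); lever o_n−o_1 = (3.1105,2.6124,7.7782)
cross product → J_v[:, 1] = (-3.8891,6.7361,-0.7071)
J_ω[:, 1] = z_1
entry J[4][1] = -0.5000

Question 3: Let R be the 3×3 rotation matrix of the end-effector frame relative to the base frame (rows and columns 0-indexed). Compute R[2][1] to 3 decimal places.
-0.707

End-effector y-axis (col 1 of R) = (0.3536,-0.6124,-0.7071)
R[2][1] = -0.7071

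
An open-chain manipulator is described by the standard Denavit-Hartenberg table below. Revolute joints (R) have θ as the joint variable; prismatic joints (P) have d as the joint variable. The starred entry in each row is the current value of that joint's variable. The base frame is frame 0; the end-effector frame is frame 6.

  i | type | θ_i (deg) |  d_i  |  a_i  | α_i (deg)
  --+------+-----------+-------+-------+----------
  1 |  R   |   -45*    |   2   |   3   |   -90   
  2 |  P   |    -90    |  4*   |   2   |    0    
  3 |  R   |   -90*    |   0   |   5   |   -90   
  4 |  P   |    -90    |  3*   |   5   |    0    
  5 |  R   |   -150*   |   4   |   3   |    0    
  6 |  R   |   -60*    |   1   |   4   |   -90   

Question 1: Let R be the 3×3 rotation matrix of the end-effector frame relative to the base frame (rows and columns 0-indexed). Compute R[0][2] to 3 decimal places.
End-effector z-axis (col 2 of R) = (0.2588,-0.9659,-0.0000)
R[0][2] = 0.2588

0.259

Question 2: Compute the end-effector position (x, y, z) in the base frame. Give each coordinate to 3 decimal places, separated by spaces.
0.310 3.845 12.000

after link 1: o_1 = (2.1213, -2.1213, 2.0000)
after link 2: o_2 = (4.9497, 0.7071, 4.0000)
after link 3: o_3 = (1.4142, 4.2426, 4.0000)
after link 4: o_4 = (4.9497, 7.7782, 7.0000)
after link 5: o_5 = (4.1733, 4.8804, 11.0000)
after link 6: o_6 = (0.3096, 3.8451, 12.0000)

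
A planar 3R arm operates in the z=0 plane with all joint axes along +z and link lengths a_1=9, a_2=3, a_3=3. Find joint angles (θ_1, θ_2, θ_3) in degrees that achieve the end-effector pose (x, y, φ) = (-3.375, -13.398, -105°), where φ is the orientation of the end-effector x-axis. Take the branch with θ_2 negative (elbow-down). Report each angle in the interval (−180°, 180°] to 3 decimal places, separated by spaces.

wrist centre = target − a_3·(cos φ, sin φ) = (-2.5985, -10.5002)
cos θ_2 = (117.0071−9²−3²)/(2·9·3) = 0.5001; θ_2 = -59.9913° (elbow-down)
β = atan2(-10.5002,-2.5985) = -103.9000°; ψ = atan2(-2.5978,10.5004) = -13.8962°
θ_1 = β − ψ = -90.0038°
θ_3 = φ − θ_1 − θ_2 = 44.9951° (wrapped to (-180°,180°])

-90.004 -59.991 44.995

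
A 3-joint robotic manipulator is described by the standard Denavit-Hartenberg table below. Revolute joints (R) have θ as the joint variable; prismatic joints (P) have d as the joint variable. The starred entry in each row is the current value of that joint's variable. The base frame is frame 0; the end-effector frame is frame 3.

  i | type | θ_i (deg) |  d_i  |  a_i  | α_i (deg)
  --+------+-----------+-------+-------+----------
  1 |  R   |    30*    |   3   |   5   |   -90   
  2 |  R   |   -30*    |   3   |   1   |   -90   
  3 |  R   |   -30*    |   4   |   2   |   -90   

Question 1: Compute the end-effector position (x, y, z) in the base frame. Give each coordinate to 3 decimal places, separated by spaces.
6.111 8.147 0.902

after link 1: o_1 = (4.3301, 2.5000, 3.0000)
after link 2: o_2 = (3.5801, 5.5311, 3.5000)
after link 3: o_3 = (6.1112, 8.1471, 0.9019)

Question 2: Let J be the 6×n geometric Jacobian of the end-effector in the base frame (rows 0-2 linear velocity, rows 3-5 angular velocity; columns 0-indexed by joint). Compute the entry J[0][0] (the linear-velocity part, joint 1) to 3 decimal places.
axis z_0 = ẑ; lever o_n−o_0 = (6.1112,8.1471,0.9019)
cross product → J_v[:, 0] = (-8.1471,6.1112,0.0000)
J_ω[:, 0] = z_0
entry J[0][0] = -8.1471

-8.147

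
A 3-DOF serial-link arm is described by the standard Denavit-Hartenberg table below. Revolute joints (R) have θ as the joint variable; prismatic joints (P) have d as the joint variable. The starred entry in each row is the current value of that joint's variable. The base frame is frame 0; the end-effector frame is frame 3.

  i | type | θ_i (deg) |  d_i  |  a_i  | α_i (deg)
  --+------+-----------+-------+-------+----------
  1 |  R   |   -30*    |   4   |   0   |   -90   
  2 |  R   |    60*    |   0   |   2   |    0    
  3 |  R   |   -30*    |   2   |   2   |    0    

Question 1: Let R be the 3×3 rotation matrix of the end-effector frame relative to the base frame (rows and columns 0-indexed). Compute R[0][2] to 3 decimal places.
End-effector z-axis (col 2 of R) = (0.5000,0.8660,0.0000)
R[0][2] = 0.5000

0.500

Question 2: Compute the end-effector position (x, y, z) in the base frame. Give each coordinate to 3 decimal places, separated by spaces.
3.366 0.366 1.268

after link 1: o_1 = (0.0000, 0.0000, 4.0000)
after link 2: o_2 = (0.8660, -0.5000, 2.2679)
after link 3: o_3 = (3.3660, 0.3660, 1.2679)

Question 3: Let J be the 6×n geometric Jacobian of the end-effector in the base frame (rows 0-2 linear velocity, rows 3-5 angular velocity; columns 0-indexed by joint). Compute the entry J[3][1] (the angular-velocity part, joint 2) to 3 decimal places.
0.500

axis z_1 = (0.5000,0.8660,0.0000); lever o_n−o_1 = (3.3660,0.3660,-2.7321)
cross product → J_v[:, 1] = (-2.3660,1.3660,-2.7321)
J_ω[:, 1] = z_1
entry J[3][1] = 0.5000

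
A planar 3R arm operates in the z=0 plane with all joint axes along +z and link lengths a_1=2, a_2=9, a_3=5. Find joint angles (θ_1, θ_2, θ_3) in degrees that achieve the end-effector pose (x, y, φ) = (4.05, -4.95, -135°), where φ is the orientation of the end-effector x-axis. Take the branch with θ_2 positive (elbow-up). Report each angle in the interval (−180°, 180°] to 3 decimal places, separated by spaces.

-135.010 135.007 -134.997

wrist centre = target − a_3·(cos φ, sin φ) = (7.5855, -1.4145)
cos θ_2 = (59.5410−2²−9²)/(2·2·9) = -0.7072; θ_2 = 135.0070° (elbow-up)
β = atan2(-1.4145,7.5855) = -10.5626°; ψ = atan2(6.3632,-4.3647) = 124.4477°
θ_1 = β − ψ = -135.0102°
θ_3 = φ − θ_1 − θ_2 = -134.9968° (wrapped to (-180°,180°])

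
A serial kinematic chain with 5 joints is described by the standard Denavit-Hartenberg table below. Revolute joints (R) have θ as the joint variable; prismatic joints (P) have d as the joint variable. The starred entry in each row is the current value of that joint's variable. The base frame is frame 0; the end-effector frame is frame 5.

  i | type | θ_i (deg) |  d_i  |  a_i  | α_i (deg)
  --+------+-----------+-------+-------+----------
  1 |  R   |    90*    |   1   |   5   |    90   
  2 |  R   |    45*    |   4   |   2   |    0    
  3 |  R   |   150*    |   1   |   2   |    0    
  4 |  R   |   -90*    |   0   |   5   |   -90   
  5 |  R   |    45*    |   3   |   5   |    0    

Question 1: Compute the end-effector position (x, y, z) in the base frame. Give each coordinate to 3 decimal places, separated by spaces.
after link 1: o_1 = (0.0000, 5.0000, 1.0000)
after link 2: o_2 = (4.0000, 6.4142, 2.4142)
after link 3: o_3 = (5.0000, 4.4824, 1.8966)
after link 4: o_4 = (5.0000, 3.1883, 6.7262)
after link 5: o_5 = (1.4645, -0.6246, 9.3648)

1.464 -0.625 9.365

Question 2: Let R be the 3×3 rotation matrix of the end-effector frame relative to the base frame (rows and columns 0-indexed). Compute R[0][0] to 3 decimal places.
End-effector x-axis (col 0 of R) = (-0.7071,-0.1830,0.6830)
R[0][0] = -0.7071

-0.707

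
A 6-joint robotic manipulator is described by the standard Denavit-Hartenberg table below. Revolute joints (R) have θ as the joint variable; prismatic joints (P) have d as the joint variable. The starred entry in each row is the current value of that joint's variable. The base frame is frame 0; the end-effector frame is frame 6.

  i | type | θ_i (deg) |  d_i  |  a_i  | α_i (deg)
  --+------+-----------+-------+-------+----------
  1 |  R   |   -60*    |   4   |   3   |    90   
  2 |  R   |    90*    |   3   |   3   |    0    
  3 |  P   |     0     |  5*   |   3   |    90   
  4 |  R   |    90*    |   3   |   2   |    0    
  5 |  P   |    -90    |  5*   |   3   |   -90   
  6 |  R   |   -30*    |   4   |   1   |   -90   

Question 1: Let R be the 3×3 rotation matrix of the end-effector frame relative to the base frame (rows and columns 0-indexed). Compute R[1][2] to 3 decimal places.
End-effector z-axis (col 2 of R) = (-0.4330,0.7500,0.5000)
R[1][2] = 0.7500

0.750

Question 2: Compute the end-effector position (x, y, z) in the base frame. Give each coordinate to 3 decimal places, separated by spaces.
-6.374 -16.959 13.866

after link 1: o_1 = (1.5000, -2.5981, 4.0000)
after link 2: o_2 = (-1.0981, -4.0981, 7.0000)
after link 3: o_3 = (-5.4282, -6.5981, 10.0000)
after link 4: o_4 = (-5.6603, -10.1962, 10.0000)
after link 5: o_5 = (-3.1603, -14.5263, 13.0000)
after link 6: o_6 = (-6.3744, -16.9593, 13.8660)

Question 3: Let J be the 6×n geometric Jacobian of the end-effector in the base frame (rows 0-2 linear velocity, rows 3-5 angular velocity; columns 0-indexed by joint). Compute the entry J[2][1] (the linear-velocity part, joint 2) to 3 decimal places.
axis z_1 = (-0.8660,-0.5000,0.0000); lever o_n−o_1 = (-7.8744,-14.3612,9.8660)
cross product → J_v[:, 1] = (-4.9330,8.5442,8.5000)
J_ω[:, 1] = z_1
entry J[2][1] = 8.5000

8.500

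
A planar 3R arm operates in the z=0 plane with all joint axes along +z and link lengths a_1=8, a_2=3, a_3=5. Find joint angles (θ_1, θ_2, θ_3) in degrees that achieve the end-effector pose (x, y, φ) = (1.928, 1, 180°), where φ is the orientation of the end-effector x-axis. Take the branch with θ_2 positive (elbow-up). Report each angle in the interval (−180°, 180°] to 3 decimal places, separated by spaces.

wrist centre = target − a_3·(cos φ, sin φ) = (6.9280, 1.0000)
cos θ_2 = (48.9972−8²−3²)/(2·8·3) = -0.5001; θ_2 = 120.0039° (elbow-up)
β = atan2(1.0000,6.9280) = 8.2134°; ψ = atan2(2.5980,6.4998) = 21.7866°
θ_1 = β − ψ = -13.5731°
θ_3 = φ − θ_1 − θ_2 = 73.5692° (wrapped to (-180°,180°])

-13.573 120.004 73.569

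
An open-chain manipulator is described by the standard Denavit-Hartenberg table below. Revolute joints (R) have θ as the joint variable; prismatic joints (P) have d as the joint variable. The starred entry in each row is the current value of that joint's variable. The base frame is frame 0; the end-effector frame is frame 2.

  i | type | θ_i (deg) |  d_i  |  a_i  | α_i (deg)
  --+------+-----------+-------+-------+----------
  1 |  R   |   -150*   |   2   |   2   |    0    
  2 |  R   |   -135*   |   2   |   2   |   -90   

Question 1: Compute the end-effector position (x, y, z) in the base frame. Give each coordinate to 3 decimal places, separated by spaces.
after link 1: o_1 = (-1.7321, -1.0000, 2.0000)
after link 2: o_2 = (-1.2144, 0.9319, 4.0000)

-1.214 0.932 4.000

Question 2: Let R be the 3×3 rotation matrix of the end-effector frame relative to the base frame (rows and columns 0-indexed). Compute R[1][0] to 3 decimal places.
End-effector x-axis (col 0 of R) = (0.2588,0.9659,0.0000)
R[1][0] = 0.9659

0.966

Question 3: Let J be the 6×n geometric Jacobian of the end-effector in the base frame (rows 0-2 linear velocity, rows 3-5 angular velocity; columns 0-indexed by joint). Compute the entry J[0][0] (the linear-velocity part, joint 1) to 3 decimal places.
axis z_0 = ẑ; lever o_n−o_0 = (-1.2144,0.9319,4.0000)
cross product → J_v[:, 0] = (-0.9319,-1.2144,0.0000)
J_ω[:, 0] = z_0
entry J[0][0] = -0.9319

-0.932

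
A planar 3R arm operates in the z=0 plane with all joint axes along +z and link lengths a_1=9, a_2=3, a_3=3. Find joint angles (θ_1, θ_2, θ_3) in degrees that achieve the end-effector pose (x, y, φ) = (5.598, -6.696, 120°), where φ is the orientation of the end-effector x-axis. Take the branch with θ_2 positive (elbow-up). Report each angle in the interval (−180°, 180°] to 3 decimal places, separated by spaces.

-60.002 30.008 149.994

wrist centre = target − a_3·(cos φ, sin φ) = (7.0980, -9.2941)
cos θ_2 = (136.7615−9²−3²)/(2·9·3) = 0.8660; θ_2 = 30.0083° (elbow-up)
β = atan2(-9.2941,7.0980) = -52.6306°; ψ = atan2(1.5004,11.5979) = 7.3712°
θ_1 = β − ψ = -60.0018°
θ_3 = φ − θ_1 − θ_2 = 149.9935° (wrapped to (-180°,180°])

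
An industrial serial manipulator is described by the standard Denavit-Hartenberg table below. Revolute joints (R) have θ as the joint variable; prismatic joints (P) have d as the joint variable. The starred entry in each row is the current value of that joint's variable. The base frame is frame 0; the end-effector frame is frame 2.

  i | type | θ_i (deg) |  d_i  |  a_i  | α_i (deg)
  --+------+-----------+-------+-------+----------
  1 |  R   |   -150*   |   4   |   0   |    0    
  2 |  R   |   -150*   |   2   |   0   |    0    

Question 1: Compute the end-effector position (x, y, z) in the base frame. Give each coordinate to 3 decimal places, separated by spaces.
after link 1: o_1 = (0.0000, 0.0000, 4.0000)
after link 2: o_2 = (0.0000, 0.0000, 6.0000)

0.000 0.000 6.000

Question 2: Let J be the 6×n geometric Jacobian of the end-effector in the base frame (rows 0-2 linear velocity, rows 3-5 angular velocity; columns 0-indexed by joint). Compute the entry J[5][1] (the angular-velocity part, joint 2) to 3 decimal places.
1.000

axis z_1 = (0.0000,0.0000,1.0000); lever o_n−o_1 = (0.0000,0.0000,2.0000)
cross product → J_v[:, 1] = (0.0000,0.0000,0.0000)
J_ω[:, 1] = z_1
entry J[5][1] = 1.0000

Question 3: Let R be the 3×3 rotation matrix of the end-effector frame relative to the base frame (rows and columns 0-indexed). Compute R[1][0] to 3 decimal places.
End-effector x-axis (col 0 of R) = (0.5000,0.8660,0.0000)
R[1][0] = 0.8660

0.866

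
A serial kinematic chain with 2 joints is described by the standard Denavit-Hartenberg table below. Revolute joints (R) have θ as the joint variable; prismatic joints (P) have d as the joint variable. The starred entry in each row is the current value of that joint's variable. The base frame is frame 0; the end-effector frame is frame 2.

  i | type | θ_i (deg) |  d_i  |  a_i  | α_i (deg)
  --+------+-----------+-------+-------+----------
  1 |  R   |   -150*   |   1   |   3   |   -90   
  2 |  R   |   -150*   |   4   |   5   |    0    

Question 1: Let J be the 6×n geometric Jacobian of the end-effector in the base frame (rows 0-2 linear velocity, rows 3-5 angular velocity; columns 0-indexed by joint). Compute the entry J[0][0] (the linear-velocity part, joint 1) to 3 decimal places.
2.799

axis z_0 = ẑ; lever o_n−o_0 = (3.1519,-2.7990,3.5000)
cross product → J_v[:, 0] = (2.7990,3.1519,-0.0000)
J_ω[:, 0] = z_0
entry J[0][0] = 2.7990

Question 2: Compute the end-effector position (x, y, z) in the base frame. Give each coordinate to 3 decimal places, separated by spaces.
3.152 -2.799 3.500

after link 1: o_1 = (-2.5981, -1.5000, 1.0000)
after link 2: o_2 = (3.1519, -2.7990, 3.5000)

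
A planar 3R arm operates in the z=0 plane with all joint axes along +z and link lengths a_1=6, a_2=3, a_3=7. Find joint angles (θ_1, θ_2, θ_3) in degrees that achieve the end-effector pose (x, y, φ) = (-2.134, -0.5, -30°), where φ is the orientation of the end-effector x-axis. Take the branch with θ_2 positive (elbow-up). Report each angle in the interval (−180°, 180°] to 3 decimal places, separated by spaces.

wrist centre = target − a_3·(cos φ, sin φ) = (-8.1962, 3.0000)
cos θ_2 = (76.1773−6²−3²)/(2·6·3) = 0.8660; θ_2 = 29.9987° (elbow-up)
β = atan2(3.0000,-8.1962) = 159.8961°; ψ = atan2(1.4999,8.5981) = 9.8957°
θ_1 = β − ψ = 150.0005°
θ_3 = φ − θ_1 − θ_2 = 150.0008° (wrapped to (-180°,180°])

150.000 29.999 150.001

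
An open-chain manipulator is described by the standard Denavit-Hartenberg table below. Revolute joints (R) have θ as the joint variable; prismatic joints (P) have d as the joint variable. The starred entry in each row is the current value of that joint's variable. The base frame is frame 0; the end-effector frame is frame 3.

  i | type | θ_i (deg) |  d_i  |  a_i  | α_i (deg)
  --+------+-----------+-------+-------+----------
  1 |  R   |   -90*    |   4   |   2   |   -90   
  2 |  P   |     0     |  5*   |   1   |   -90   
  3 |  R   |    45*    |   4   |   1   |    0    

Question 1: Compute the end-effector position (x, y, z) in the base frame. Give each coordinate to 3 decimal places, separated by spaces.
4.293 -3.707 -0.000

after link 1: o_1 = (0.0000, -2.0000, 4.0000)
after link 2: o_2 = (5.0000, -3.0000, 4.0000)
after link 3: o_3 = (4.2929, -3.7071, -0.0000)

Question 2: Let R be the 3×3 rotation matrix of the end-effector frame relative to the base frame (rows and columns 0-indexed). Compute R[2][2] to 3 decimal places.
End-effector z-axis (col 2 of R) = (0.0000,0.0000,-1.0000)
R[2][2] = -1.0000

-1.000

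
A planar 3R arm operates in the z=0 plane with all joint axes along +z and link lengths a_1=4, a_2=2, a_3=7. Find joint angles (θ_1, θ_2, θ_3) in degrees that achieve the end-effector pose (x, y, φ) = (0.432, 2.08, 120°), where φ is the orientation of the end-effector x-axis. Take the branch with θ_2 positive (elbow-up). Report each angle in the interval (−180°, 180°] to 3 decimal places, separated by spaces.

-59.995 44.976 135.018

wrist centre = target − a_3·(cos φ, sin φ) = (3.9320, -3.9822)
cos θ_2 = (31.3184−4²−2²)/(2·4·2) = 0.7074; θ_2 = 44.9764° (elbow-up)
β = atan2(-3.9822,3.9320) = -45.3633°; ψ = atan2(1.4136,5.4148) = 14.6315°
θ_1 = β − ψ = -59.9948°
θ_3 = φ − θ_1 − θ_2 = 135.0184° (wrapped to (-180°,180°])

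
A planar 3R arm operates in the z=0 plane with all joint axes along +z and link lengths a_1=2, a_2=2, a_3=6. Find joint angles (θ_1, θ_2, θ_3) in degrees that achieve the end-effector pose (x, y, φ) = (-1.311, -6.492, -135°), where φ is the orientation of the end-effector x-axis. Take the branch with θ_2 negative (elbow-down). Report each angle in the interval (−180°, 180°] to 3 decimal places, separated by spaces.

-14.984 -45.028 -74.988

wrist centre = target − a_3·(cos φ, sin φ) = (2.9316, -2.2494)
cos θ_2 = (13.6541−2²−2²)/(2·2·2) = 0.7068; θ_2 = -45.0275° (elbow-down)
β = atan2(-2.2494,2.9316) = -37.4979°; ψ = atan2(-1.4149,3.4135) = -22.5138°
θ_1 = β − ψ = -14.9842°
θ_3 = φ − θ_1 − θ_2 = -74.9883° (wrapped to (-180°,180°])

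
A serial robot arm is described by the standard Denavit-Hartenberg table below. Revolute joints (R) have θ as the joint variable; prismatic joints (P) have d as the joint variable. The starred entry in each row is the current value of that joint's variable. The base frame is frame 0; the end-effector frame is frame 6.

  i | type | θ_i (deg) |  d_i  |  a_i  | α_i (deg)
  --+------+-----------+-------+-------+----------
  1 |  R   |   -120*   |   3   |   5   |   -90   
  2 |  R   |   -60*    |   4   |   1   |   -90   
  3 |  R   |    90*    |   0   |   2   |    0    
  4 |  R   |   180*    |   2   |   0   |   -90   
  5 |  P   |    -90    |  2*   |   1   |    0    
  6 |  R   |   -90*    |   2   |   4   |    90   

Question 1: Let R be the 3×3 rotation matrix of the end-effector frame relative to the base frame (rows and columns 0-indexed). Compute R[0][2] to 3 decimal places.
End-effector z-axis (col 2 of R) = (0.4330,0.7500,0.5000)
R[0][2] = 0.4330

0.433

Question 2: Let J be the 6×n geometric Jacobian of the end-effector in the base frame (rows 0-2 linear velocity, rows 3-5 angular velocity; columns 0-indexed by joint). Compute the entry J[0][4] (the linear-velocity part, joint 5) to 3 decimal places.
prismatic axis z_4 = (-0.2500,-0.4330,0.8660)
J_v[:, 4] = z_4; J_ω[:, 4] = (0,0,0)
entry J[0][4] = -0.2500

-0.250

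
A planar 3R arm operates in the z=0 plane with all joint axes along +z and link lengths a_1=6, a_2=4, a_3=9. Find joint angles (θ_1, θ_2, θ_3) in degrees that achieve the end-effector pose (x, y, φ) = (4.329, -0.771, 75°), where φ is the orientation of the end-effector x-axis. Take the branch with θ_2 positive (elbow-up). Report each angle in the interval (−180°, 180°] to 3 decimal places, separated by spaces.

-90.000 29.993 135.007

wrist centre = target − a_3·(cos φ, sin φ) = (1.9996, -9.4643)
cos θ_2 = (93.5721−6²−4²)/(2·6·4) = 0.8661; θ_2 = 29.9931° (elbow-up)
β = atan2(-9.4643,1.9996) = -78.0700°; ψ = atan2(1.9996,9.4643) = 11.9298°
θ_1 = β − ψ = -89.9997°
θ_3 = φ − θ_1 − θ_2 = 135.0066° (wrapped to (-180°,180°])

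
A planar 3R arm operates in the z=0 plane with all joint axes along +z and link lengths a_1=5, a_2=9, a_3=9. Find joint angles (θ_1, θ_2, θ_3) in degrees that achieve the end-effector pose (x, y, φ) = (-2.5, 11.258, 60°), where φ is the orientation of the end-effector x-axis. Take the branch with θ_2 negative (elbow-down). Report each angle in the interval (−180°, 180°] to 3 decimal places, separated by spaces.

-119.996 -120.002 -60.002

wrist centre = target − a_3·(cos φ, sin φ) = (-7.0000, 3.4638)
cos θ_2 = (60.9977−5²−9²)/(2·5·9) = -0.5000; θ_2 = -120.0017° (elbow-down)
β = atan2(3.4638,-7.0000) = 153.6727°; ψ = atan2(-7.7941,0.4998) = -86.3311°
θ_1 = β − ψ = 240.0038°
θ_3 = φ − θ_1 − θ_2 = -60.0021° (wrapped to (-180°,180°])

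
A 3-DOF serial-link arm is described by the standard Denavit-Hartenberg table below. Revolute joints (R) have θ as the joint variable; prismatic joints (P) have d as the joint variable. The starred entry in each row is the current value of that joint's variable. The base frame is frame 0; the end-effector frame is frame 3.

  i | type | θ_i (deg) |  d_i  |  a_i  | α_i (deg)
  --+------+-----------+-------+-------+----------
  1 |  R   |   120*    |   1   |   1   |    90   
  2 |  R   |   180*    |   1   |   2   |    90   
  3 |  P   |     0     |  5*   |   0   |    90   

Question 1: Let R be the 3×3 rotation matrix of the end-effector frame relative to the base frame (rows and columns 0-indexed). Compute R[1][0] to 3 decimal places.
End-effector x-axis (col 0 of R) = (0.5000,-0.8660,0.0000)
R[1][0] = -0.8660

-0.866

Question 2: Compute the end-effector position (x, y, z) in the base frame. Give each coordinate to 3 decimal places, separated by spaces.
after link 1: o_1 = (-0.5000, 0.8660, 1.0000)
after link 2: o_2 = (1.3660, -0.3660, 1.0000)
after link 3: o_3 = (1.3660, -0.3660, 6.0000)

1.366 -0.366 6.000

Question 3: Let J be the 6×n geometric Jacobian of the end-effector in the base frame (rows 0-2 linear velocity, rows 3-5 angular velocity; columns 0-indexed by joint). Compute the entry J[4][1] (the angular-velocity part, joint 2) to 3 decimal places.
0.500

axis z_1 = (0.8660,0.5000,0.0000); lever o_n−o_1 = (1.8660,-1.2321,5.0000)
cross product → J_v[:, 1] = (2.5000,-4.3301,-2.0000)
J_ω[:, 1] = z_1
entry J[4][1] = 0.5000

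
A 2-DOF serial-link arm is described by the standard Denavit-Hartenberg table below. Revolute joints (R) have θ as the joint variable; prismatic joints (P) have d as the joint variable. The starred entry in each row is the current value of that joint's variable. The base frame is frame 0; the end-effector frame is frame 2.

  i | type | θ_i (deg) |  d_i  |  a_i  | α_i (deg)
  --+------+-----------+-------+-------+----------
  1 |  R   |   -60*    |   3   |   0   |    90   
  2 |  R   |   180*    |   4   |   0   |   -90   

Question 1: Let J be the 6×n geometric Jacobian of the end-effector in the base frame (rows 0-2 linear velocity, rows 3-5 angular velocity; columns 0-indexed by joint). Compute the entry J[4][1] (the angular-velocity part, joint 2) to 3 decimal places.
axis z_1 = (-0.8660,-0.5000,0.0000); lever o_n−o_1 = (-3.4641,-2.0000,0.0000)
cross product → J_v[:, 1] = (-0.0000,0.0000,0.0000)
J_ω[:, 1] = z_1
entry J[4][1] = -0.5000

-0.500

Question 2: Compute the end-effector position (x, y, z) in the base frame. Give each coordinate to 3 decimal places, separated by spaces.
-3.464 -2.000 3.000

after link 1: o_1 = (0.0000, 0.0000, 3.0000)
after link 2: o_2 = (-3.4641, -2.0000, 3.0000)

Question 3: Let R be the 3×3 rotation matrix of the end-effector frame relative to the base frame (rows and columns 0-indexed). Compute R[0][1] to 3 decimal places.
End-effector y-axis (col 1 of R) = (0.8660,0.5000,-0.0000)
R[0][1] = 0.8660

0.866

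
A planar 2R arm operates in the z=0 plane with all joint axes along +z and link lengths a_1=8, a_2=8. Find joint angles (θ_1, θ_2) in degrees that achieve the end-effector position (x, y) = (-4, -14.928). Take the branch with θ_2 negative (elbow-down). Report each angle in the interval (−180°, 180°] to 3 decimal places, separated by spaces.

cos θ_2 = (238.8452−8²−8²)/(2·8·8) = 0.8660; θ_2 = -30.0054° (elbow-down)
β = atan2(-14.9280,-4.0000) = -105.0002°; ψ = atan2(-4.0007,14.9278) = -15.0027°
θ_1 = β − ψ = -89.9975°

-89.997 -30.005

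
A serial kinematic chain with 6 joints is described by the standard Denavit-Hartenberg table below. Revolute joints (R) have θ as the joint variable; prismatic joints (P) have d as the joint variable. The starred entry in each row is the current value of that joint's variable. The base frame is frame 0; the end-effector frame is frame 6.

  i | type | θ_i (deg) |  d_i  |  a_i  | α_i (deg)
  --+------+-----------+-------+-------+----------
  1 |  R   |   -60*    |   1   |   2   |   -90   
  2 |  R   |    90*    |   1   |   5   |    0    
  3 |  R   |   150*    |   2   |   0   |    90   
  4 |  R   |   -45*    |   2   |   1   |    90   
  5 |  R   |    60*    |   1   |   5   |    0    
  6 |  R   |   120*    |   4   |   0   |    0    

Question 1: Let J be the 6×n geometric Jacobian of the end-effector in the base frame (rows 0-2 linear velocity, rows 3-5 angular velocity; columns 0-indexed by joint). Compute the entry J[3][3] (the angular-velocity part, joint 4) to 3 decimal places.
axis z_3 = (-0.4330,0.7500,-0.5000); lever o_n−o_3 = (-7.6810,1.2831,-4.0836)
cross product → J_v[:, 3] = (-2.4212,2.0723,5.2052)
J_ω[:, 3] = z_3
entry J[3][3] = -0.4330

-0.433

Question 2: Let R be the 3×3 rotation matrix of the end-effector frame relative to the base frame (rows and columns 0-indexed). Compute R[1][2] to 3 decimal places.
End-effector z-axis (col 2 of R) = (-0.4356,-0.6597,-0.6124)
R[1][2] = -0.6597

-0.660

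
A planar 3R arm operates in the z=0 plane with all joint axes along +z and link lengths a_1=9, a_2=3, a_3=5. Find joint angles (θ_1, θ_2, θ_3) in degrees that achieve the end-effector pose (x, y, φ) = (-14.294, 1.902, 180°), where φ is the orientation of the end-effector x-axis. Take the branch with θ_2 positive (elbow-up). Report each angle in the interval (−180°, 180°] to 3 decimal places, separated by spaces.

wrist centre = target − a_3·(cos φ, sin φ) = (-9.2940, 1.9020)
cos θ_2 = (89.9960−9²−3²)/(2·9·3) = -0.0001; θ_2 = 90.0042° (elbow-up)
β = atan2(1.9020,-9.2940) = 168.4342°; ψ = atan2(3.0000,8.9998) = 18.4354°
θ_1 = β − ψ = 149.9989°
θ_3 = φ − θ_1 − θ_2 = -60.0031° (wrapped to (-180°,180°])

149.999 90.004 -60.003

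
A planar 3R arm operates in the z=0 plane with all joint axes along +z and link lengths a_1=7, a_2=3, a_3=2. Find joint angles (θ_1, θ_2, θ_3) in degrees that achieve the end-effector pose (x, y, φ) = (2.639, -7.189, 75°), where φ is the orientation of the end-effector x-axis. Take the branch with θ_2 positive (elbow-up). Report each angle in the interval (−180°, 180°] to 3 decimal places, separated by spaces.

-90.003 45.016 119.987

wrist centre = target − a_3·(cos φ, sin φ) = (2.1214, -9.1209)
cos θ_2 = (87.6901−7²−3²)/(2·7·3) = 0.7069; θ_2 = 45.0162° (elbow-up)
β = atan2(-9.1209,2.1214) = -76.9067°; ψ = atan2(2.1219,9.1207) = 13.0968°
θ_1 = β − ψ = -90.0035°
θ_3 = φ − θ_1 − θ_2 = 119.9873° (wrapped to (-180°,180°])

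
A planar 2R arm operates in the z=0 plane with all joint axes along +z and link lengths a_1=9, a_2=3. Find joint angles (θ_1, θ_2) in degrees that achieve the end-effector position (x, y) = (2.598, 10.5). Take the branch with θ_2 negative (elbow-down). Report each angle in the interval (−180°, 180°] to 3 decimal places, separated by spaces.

90.000 -60.000

cos θ_2 = (116.9996−9²−3²)/(2·9·3) = 0.5000; θ_2 = -60.0005° (elbow-down)
β = atan2(10.5000,2.5980) = 76.1025°; ψ = atan2(-2.5981,10.5000) = -13.8980°
θ_1 = β − ψ = 90.0005°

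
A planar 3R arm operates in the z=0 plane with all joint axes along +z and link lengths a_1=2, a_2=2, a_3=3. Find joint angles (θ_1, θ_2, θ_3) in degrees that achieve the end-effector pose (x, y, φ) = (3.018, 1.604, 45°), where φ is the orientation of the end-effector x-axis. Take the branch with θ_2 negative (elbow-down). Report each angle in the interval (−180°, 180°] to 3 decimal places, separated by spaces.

wrist centre = target − a_3·(cos φ, sin φ) = (0.8967, -0.5173)
cos θ_2 = (1.0717−2²−2²)/(2·2·2) = -0.8660; θ_2 = -150.0020° (elbow-down)
β = atan2(-0.5173,0.8967) = -29.9819°; ψ = atan2(-0.9999,0.2679) = -75.0010°
θ_1 = β − ψ = 45.0191°
θ_3 = φ − θ_1 − θ_2 = 149.9829° (wrapped to (-180°,180°])

45.019 -150.002 149.983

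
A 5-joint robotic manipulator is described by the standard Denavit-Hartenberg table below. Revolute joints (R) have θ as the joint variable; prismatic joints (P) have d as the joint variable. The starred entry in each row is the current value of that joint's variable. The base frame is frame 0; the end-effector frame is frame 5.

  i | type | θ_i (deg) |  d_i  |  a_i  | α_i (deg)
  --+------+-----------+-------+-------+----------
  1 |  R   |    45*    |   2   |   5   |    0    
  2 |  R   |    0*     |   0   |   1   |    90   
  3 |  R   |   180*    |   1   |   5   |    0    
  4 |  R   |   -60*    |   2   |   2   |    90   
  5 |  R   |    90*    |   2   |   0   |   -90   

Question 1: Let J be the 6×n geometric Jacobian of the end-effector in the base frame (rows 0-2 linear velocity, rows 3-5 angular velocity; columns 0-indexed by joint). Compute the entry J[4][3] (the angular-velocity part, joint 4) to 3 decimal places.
-0.707

axis z_3 = (0.7071,-0.7071,0.0000); lever o_n−o_3 = (1.9319,-0.8966,2.7321)
cross product → J_v[:, 3] = (-1.9319,-1.9319,0.7321)
J_ω[:, 3] = z_3
entry J[4][3] = -0.7071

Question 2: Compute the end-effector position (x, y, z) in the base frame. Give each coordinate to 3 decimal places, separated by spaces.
3.346 -0.897 4.732

after link 1: o_1 = (3.5355, 3.5355, 2.0000)
after link 2: o_2 = (4.2426, 4.2426, 2.0000)
after link 3: o_3 = (1.4142, -0.0000, 2.0000)
after link 4: o_4 = (2.1213, -2.1213, 3.7321)
after link 5: o_5 = (3.3461, -0.8966, 4.7321)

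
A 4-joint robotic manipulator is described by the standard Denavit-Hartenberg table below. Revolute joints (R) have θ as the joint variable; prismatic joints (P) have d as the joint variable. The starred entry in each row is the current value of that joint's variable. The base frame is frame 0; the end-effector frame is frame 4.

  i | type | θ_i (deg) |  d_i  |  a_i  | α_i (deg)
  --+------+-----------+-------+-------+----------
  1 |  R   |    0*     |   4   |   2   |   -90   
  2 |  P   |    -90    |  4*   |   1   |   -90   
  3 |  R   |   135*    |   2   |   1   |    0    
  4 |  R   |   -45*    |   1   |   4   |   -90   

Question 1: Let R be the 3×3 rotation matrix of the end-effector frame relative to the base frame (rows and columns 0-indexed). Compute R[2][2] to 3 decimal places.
End-effector z-axis (col 2 of R) = (0.0000,0.0000,-1.0000)
R[2][2] = -1.0000

-1.000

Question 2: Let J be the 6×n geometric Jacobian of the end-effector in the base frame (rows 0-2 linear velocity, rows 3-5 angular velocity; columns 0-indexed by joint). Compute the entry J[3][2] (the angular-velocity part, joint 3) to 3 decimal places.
axis z_2 = (1.0000,0.0000,-0.0000); lever o_n−o_2 = (3.0000,-4.7071,-0.7071)
cross product → J_v[:, 2] = (-0.0000,0.7071,-4.7071)
J_ω[:, 2] = z_2
entry J[3][2] = 1.0000

1.000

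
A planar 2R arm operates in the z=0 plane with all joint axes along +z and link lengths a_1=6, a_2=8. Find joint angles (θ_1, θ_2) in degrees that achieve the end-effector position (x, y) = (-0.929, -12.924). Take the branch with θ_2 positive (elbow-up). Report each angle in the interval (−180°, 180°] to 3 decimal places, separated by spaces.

cos θ_2 = (167.8928−6²−8²)/(2·6·8) = 0.7072; θ_2 = 44.9911° (elbow-up)
β = atan2(-12.9240,-0.9290) = -94.1115°; ψ = atan2(5.6560,11.6577) = 25.8812°
θ_1 = β − ψ = -119.9927°

-119.993 44.991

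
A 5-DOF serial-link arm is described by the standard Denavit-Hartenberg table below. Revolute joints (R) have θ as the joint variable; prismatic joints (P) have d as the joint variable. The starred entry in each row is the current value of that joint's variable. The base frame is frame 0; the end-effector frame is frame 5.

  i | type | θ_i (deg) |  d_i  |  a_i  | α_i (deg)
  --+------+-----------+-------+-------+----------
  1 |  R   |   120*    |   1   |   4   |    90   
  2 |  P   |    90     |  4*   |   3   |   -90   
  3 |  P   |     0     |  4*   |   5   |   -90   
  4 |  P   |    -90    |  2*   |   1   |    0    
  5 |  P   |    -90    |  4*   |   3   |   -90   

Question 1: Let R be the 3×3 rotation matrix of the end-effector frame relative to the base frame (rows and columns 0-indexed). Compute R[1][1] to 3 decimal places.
0.500

End-effector y-axis (col 1 of R) = (0.8660,0.5000,0.0000)
R[1][1] = 0.5000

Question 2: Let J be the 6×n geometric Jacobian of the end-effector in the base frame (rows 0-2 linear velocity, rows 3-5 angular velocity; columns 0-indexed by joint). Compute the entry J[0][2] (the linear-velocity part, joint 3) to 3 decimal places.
prismatic axis z_2 = (0.5000,-0.8660,0.0000)
J_v[:, 2] = z_2; J_ω[:, 2] = (0,0,0)
entry J[0][2] = 0.5000

0.500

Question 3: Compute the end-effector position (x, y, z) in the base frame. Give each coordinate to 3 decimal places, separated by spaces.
-1.232 -1.866 6.000

after link 1: o_1 = (-2.0000, 3.4641, 1.0000)
after link 2: o_2 = (1.4641, 5.4641, 4.0000)
after link 3: o_3 = (3.4641, 2.0000, 9.0000)
after link 4: o_4 = (2.2321, 0.1340, 9.0000)
after link 5: o_5 = (-1.2321, -1.8660, 6.0000)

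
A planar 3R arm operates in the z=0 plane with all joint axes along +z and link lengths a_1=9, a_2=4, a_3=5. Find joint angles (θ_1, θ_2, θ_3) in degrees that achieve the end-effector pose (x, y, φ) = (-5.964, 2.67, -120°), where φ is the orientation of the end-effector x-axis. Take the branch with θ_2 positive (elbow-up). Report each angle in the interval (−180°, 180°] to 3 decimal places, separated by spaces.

wrist centre = target − a_3·(cos φ, sin φ) = (-3.4640, 7.0001)
cos θ_2 = (61.0011−9²−4²)/(2·9·4) = -0.5000; θ_2 = 119.9990° (elbow-up)
β = atan2(7.0001,-3.4640) = 116.3284°; ψ = atan2(3.4641,7.0001) = 26.3295°
θ_1 = β − ψ = 89.9989°
θ_3 = φ − θ_1 − θ_2 = 30.0021° (wrapped to (-180°,180°])

89.999 119.999 30.002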